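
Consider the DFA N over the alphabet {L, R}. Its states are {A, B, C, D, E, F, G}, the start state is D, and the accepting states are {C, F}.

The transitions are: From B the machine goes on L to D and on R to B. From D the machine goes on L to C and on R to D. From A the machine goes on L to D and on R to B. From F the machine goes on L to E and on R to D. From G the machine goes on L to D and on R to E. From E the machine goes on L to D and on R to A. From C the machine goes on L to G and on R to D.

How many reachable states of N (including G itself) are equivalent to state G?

States {F} cannot be reached from the start state, so discard them.
P0 = {C} | {A,B,D,E,G}.
Refine {A,B,D,E,G} on symbol L: members go to different blocks, giving {A,B,E,G} and {D}.
Stable partition: {C} | {A,B,E,G} | {D} — 3 equivalence classes.
State G belongs to the block {A,B,E,G}, which has 4 states.

4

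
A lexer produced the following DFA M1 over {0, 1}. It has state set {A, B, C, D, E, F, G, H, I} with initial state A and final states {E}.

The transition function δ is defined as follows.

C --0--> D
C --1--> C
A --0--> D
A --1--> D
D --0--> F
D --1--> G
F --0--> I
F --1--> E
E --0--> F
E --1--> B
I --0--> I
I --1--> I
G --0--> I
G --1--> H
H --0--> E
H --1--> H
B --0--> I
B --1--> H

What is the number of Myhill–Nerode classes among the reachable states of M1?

7

First remove the unreachable states {C}; 8 states remain.
P0 = {E} | {A,B,D,F,G,H,I}.
On input 0, block {A,B,D,F,G,H,I} splits into {A,B,D,F,G,I} and {H}.
Split {A,B,D,F,G,I} by δ(·,1) → {A,D,I} and {B,G} and {F}.
On input 0, block {A,D,I} splits into {A,I} and {D}.
On input 0, block {A,I} splits into {A} and {I}.
No further refinement is possible. Final partition (7 blocks): {E} | {A} | {H} | {B,G} | {F} | {D} | {I}.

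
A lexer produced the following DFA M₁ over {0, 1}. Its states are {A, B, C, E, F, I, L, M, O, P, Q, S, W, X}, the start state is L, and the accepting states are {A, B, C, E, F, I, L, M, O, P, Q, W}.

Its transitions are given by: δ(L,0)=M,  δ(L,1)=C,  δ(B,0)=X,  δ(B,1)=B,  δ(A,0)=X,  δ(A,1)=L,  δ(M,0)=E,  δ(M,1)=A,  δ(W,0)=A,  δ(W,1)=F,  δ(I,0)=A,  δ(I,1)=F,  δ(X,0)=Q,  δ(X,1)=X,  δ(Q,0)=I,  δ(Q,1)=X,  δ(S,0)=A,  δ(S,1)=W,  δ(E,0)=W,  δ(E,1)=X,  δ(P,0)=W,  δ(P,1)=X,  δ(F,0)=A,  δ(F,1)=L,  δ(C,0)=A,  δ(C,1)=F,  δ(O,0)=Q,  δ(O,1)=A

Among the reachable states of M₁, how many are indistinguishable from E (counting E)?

States {B,O,P,S} cannot be reached from the start state, so discard them.
Initial partition by acceptance: {A,C,E,F,I,L,M,Q,W} | {X}.
Refine {A,C,E,F,I,L,M,Q,W} on symbol 0: members go to different blocks, giving {C,E,F,I,L,M,Q,W} and {A}.
On input 0, block {C,E,F,I,L,M,Q,W} splits into {E,L,M,Q} and {C,F,I,W}.
Refine {E,L,M,Q} on symbol 0: members go to different blocks, giving {L,M} and {E,Q}.
Refine {L,M} on symbol 0: members go to different blocks, giving {L} and {M}.
Split {C,F,I,W} by δ(·,1) → {C,I,W} and {F}.
Stable partition: {L} | {X} | {A} | {C,I,W} | {E,Q} | {M} | {F} — 7 equivalence classes.
The equivalence class containing E is {E,Q}, of size 2.

2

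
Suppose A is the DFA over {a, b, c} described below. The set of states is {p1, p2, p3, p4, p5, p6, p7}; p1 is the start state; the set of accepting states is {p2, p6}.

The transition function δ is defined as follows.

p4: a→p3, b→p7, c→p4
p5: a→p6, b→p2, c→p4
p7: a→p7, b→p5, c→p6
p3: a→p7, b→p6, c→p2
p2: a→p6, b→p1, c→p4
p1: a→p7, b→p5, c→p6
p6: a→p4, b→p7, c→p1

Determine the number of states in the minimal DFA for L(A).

6

Every state is reachable, so we keep all 7.
Start with accepting vs non-accepting: {p2,p6} | {p1,p3,p4,p5,p7}.
Split {p2,p6} by δ(·,a) → {p2} and {p6}.
On input a, block {p1,p3,p4,p5,p7} splits into {p1,p3,p4,p7} and {p5}.
Refine {p1,p3,p4,p7} on symbol b: members go to different blocks, giving {p1,p7} and {p3} and {p4}.
The partition is now stable with 6 blocks: {p2} | {p1,p7} | {p6} | {p5} | {p3} | {p4}.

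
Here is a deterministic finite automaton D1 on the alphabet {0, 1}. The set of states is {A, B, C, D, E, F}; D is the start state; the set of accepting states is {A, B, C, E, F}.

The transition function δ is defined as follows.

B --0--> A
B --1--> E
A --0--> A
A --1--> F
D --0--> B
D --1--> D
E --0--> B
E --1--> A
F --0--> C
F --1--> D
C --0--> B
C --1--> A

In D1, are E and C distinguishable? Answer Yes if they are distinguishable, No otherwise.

Every state is reachable, so we keep all 6.
Initial partition by acceptance: {A,B,C,E,F} | {D}.
Split {A,B,C,E,F} by δ(·,1) → {A,B,C,E} and {F}.
On input 1, block {A,B,C,E} splits into {B,C,E} and {A}.
Refine {B,C,E} on symbol 0: members go to different blocks, giving {C,E} and {B}.
The partition is now stable with 5 blocks: {C,E} | {D} | {F} | {A} | {B}.
E and C lie in the same block of the stable partition, so they are equivalent — no string distinguishes them.

No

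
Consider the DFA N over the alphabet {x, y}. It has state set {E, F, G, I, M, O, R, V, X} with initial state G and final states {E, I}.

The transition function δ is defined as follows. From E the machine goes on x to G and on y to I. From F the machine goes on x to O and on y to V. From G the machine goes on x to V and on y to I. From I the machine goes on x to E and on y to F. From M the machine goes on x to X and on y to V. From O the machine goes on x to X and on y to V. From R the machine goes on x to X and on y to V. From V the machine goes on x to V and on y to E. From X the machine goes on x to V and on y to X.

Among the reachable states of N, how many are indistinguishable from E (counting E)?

Reachable states from the start: {E,F,G,I,O,V,X}. Unreachable: {M,R} — drop them.
Start with accepting vs non-accepting: {E,I} | {F,G,O,V,X}.
Refine {E,I} on symbol x: members go to different blocks, giving {E} and {I}.
Refine {F,G,O,V,X} on symbol y: members go to different blocks, giving {F,O,X} and {V} and {G}.
On input x, block {F,O,X} splits into {F,O} and {X}.
Refine {F,O} on symbol x: members go to different blocks, giving {O} and {F}.
No further refinement is possible. Final partition (7 blocks): {E} | {O} | {I} | {V} | {G} | {X} | {F}.
State E belongs to the block {E}, which has 1 states.

1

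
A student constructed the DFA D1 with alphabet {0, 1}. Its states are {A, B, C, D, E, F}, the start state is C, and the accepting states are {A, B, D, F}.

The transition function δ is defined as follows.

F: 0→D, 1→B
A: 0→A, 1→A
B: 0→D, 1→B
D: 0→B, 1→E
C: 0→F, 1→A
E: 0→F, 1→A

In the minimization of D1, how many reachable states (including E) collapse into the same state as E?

Every state is reachable, so we keep all 6.
Start with accepting vs non-accepting: {A,B,D,F} | {C,E}.
Split {A,B,D,F} by δ(·,1) → {A,B,F} and {D}.
On input 0, block {A,B,F} splits into {B,F} and {A}.
Stable partition: {B,F} | {C,E} | {D} | {A} — 4 equivalence classes.
State E belongs to the block {C,E}, which has 2 states.

2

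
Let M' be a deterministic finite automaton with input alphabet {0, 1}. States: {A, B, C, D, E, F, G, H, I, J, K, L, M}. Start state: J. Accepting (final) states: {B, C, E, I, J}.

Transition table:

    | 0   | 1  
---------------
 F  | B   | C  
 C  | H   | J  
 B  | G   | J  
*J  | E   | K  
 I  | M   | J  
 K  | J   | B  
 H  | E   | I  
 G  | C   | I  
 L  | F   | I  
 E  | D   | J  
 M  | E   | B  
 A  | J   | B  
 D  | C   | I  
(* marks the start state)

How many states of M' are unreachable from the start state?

Starting at J and following transitions, the reachable set is {B, C, D, E, G, H, I, J, K, M}. That leaves A, F, L unreachable — 3 in total.

3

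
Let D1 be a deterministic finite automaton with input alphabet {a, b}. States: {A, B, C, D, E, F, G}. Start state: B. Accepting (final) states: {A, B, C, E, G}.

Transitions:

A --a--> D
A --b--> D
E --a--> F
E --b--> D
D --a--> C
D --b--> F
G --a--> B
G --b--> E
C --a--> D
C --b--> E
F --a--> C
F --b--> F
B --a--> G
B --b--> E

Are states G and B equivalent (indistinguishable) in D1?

States {A} cannot be reached from the start state, so discard them.
P0 = {B,C,E,G} | {D,F}.
Refine {B,C,E,G} on symbol a: members go to different blocks, giving {B,G} and {C,E}.
Refine {C,E} on symbol b: members go to different blocks, giving {C} and {E}.
Stable partition: {B,G} | {D,F} | {C} | {E} — 4 equivalence classes.
G and B lie in the same block of the stable partition, so they are equivalent — no string distinguishes them.

Yes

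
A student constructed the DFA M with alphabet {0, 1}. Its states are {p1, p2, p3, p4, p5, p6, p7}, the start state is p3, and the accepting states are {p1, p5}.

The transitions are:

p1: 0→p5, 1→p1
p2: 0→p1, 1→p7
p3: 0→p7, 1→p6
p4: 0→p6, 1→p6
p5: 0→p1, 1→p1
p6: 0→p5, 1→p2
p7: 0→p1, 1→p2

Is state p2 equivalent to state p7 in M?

First remove the unreachable states {p4}; 6 states remain.
Initial partition by acceptance: {p1,p5} | {p2,p3,p6,p7}.
Refine {p2,p3,p6,p7} on symbol 0: members go to different blocks, giving {p2,p6,p7} and {p3}.
Stable partition: {p1,p5} | {p2,p6,p7} | {p3} — 3 equivalence classes.
p2 and p7 lie in the same block of the stable partition, so they are equivalent — no string distinguishes them.

Yes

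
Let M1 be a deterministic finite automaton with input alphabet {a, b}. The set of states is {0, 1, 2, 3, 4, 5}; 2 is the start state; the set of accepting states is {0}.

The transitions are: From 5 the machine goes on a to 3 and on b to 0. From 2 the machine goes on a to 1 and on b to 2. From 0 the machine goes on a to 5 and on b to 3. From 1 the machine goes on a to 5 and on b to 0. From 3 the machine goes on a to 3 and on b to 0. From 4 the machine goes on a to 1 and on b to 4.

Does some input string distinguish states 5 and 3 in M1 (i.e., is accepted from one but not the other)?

No

States {4} cannot be reached from the start state, so discard them.
Start with accepting vs non-accepting: {0} | {1,2,3,5}.
Split {1,2,3,5} by δ(·,b) → {1,3,5} and {2}.
No further refinement is possible. Final partition (3 blocks): {0} | {1,3,5} | {2}.
5 and 3 lie in the same block of the stable partition, so they are equivalent — no string distinguishes them.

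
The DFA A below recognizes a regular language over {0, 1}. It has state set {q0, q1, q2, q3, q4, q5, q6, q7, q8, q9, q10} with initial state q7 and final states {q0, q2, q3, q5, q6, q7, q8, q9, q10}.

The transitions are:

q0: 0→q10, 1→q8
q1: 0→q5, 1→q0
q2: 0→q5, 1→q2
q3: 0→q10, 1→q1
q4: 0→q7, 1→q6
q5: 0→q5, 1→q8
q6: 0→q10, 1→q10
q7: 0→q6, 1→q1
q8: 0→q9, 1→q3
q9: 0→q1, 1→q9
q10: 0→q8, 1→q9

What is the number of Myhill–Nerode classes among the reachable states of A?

9

First remove the unreachable states {q2,q4}; 9 states remain.
Start with accepting vs non-accepting: {q0,q3,q5,q6,q7,q8,q9,q10} | {q1}.
Split {q0,q3,q5,q6,q7,q8,q9,q10} by δ(·,0) → {q0,q3,q5,q6,q7,q8,q10} and {q9}.
Refine {q0,q3,q5,q6,q7,q8,q10} on symbol 0: members go to different blocks, giving {q0,q3,q5,q6,q7,q10} and {q8}.
Refine {q0,q3,q5,q6,q7,q10} on symbol 0: members go to different blocks, giving {q0,q3,q5,q6,q7} and {q10}.
On input 0, block {q0,q3,q5,q6,q7} splits into {q0,q3,q6} and {q5,q7}.
Split {q0,q3,q6} by δ(·,1) → {q0} and {q3} and {q6}.
Refine {q5,q7} on symbol 0: members go to different blocks, giving {q5} and {q7}.
No further refinement is possible. Final partition (9 blocks): {q0} | {q1} | {q9} | {q8} | {q10} | {q5} | {q3} | {q6} | {q7}.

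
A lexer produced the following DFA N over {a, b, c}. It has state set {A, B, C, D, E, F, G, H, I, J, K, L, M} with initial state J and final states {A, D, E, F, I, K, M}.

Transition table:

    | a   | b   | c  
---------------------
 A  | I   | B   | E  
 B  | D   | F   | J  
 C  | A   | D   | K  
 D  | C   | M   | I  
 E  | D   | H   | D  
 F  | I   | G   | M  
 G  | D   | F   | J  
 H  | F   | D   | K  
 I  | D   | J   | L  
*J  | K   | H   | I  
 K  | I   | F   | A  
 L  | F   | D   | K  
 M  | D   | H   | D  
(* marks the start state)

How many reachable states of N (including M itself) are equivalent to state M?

2

Every state is reachable, so we keep all 13.
Initial partition by acceptance: {A,D,E,F,I,K,M} | {B,C,G,H,J,L}.
On input a, block {A,D,E,F,I,K,M} splits into {A,E,F,I,K,M} and {D}.
On input a, block {A,E,F,I,K,M} splits into {A,F,K} and {E,I,M}.
Refine {A,F,K} on symbol b: members go to different blocks, giving {A,F} and {K}.
Refine {B,C,G,H,J,L} on symbol a: members go to different blocks, giving {C,H,L} and {B,G} and {J}.
Refine {E,I,M} on symbol b: members go to different blocks, giving {E,M} and {I}.
Stable partition: {A,F} | {C,H,L} | {D} | {E,M} | {K} | {B,G} | {J} | {I} — 8 equivalence classes.
State M belongs to the block {E,M}, which has 2 states.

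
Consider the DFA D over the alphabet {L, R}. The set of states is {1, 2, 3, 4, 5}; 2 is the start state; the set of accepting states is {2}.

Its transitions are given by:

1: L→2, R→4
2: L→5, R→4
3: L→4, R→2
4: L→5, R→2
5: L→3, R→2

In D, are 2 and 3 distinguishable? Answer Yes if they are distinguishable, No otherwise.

States {1} cannot be reached from the start state, so discard them.
Start with accepting vs non-accepting: {2} | {3,4,5}.
Stable partition: {2} | {3,4,5} — 2 equivalence classes.
2 and 3 end up in different blocks, so they are distinguishable. For instance, the string 'ε' is accepted from only 2.

Yes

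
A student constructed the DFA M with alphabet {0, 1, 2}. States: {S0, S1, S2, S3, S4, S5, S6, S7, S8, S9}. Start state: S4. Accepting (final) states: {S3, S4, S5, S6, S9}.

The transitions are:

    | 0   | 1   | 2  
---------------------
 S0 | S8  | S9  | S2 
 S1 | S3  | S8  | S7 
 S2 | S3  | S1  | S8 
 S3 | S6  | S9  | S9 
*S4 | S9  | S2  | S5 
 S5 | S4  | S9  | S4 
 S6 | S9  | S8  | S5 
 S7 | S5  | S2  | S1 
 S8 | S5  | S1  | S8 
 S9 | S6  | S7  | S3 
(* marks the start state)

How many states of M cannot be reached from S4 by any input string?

1

No path from S4 leads to S0; the other 9 states are all reachable.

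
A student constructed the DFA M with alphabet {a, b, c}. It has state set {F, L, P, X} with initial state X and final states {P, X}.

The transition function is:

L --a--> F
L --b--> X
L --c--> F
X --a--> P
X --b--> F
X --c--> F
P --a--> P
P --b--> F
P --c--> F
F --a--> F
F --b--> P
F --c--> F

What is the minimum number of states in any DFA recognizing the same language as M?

States {L} cannot be reached from the start state, so discard them.
P0 = {P,X} | {F}.
Stable partition: {P,X} | {F} — 2 equivalence classes.

2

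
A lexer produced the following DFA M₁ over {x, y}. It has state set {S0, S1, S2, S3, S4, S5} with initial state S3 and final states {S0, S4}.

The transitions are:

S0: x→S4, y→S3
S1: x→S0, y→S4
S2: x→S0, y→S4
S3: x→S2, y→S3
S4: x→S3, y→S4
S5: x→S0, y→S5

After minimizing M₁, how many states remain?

4

Reachable states from the start: {S0,S2,S3,S4}. Unreachable: {S1,S5} — drop them.
Initial partition by acceptance: {S0,S4} | {S2,S3}.
Split {S0,S4} by δ(·,x) → {S0} and {S4}.
Refine {S2,S3} on symbol x: members go to different blocks, giving {S2} and {S3}.
The partition is now stable with 4 blocks: {S0} | {S2} | {S4} | {S3}.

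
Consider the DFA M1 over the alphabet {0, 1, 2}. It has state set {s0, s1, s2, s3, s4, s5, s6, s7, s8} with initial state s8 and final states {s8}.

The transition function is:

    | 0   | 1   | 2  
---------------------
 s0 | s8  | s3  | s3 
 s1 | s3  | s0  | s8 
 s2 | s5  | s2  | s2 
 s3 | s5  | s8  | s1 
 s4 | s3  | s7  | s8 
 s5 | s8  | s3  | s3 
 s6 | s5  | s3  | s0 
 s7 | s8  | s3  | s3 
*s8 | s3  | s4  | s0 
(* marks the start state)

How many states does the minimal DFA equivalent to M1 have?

4

States {s2,s6} cannot be reached from the start state, so discard them.
P0 = {s8} | {s0,s1,s3,s4,s5,s7}.
Split {s0,s1,s3,s4,s5,s7} by δ(·,0) → {s0,s5,s7} and {s1,s3,s4}.
On input 0, block {s1,s3,s4} splits into {s1,s4} and {s3}.
The partition is now stable with 4 blocks: {s8} | {s0,s5,s7} | {s1,s4} | {s3}.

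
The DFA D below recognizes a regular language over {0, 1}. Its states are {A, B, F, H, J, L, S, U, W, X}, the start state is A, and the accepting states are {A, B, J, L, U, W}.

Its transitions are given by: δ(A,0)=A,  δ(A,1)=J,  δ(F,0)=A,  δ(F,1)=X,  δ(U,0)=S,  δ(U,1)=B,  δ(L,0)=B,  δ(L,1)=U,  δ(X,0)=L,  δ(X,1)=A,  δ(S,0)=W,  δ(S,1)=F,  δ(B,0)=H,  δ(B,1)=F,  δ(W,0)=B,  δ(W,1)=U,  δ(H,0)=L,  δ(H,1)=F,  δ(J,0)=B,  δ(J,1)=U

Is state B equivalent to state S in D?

Every state is reachable, so we keep all 10.
P0 = {A,B,J,L,U,W} | {F,H,S,X}.
Refine {A,B,J,L,U,W} on symbol 0: members go to different blocks, giving {A,J,L,W} and {B,U}.
On input 0, block {A,J,L,W} splits into {J,L,W} and {A}.
On input 0, block {F,H,S,X} splits into {H,S,X} and {F}.
Split {H,S,X} by δ(·,1) → {H,S} and {X}.
Refine {B,U} on symbol 1: members go to different blocks, giving {B} and {U}.
The partition is now stable with 7 blocks: {J,L,W} | {H,S} | {B} | {A} | {F} | {X} | {U}.
B and S end up in different blocks, so they are distinguishable. For instance, the string 'ε' is accepted from only B.

No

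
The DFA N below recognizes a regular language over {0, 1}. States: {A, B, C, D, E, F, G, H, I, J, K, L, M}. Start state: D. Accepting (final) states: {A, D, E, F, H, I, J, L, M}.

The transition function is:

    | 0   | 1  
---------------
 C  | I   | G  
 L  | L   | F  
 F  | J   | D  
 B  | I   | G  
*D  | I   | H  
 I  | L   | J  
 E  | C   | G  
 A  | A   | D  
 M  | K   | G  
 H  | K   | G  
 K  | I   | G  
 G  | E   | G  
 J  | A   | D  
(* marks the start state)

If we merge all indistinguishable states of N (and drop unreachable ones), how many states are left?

Reachable states from the start: {A,C,D,E,F,G,H,I,J,K,L}. Unreachable: {B,M} — drop them.
Initial partition by acceptance: {A,D,E,F,H,I,J,L} | {C,G,K}.
On input 0, block {A,D,E,F,H,I,J,L} splits into {A,D,F,I,J,L} and {E,H}.
On input 1, block {A,D,F,I,J,L} splits into {A,F,I,J,L} and {D}.
On input 1, block {A,F,I,J,L} splits into {A,F,J} and {I,L}.
Refine {C,G,K} on symbol 0: members go to different blocks, giving {C,K} and {G}.
The partition is now stable with 6 blocks: {A,F,J} | {C,K} | {E,H} | {D} | {I,L} | {G}.

6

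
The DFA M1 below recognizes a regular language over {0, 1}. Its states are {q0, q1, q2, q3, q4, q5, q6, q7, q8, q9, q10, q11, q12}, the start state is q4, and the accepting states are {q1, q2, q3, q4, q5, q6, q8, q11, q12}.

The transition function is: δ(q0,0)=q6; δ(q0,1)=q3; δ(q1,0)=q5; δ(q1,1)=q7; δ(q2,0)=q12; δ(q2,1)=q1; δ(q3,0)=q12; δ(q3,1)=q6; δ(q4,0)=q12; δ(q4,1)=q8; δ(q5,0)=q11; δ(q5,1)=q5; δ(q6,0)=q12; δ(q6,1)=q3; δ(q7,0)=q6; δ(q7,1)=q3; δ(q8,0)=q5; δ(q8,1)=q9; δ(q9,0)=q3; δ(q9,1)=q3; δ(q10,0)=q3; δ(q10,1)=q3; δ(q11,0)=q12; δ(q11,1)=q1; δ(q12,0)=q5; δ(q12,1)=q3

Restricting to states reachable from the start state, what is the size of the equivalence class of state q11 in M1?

2

First remove the unreachable states {q0,q2,q10}; 10 states remain.
Start with accepting vs non-accepting: {q1,q3,q4,q5,q6,q8,q11,q12} | {q7,q9}.
Split {q1,q3,q4,q5,q6,q8,q11,q12} by δ(·,1) → {q3,q4,q5,q6,q11,q12} and {q1,q8}.
Refine {q3,q4,q5,q6,q11,q12} on symbol 1: members go to different blocks, giving {q3,q5,q6,q12} and {q4,q11}.
On input 0, block {q3,q5,q6,q12} splits into {q3,q6,q12} and {q5}.
Split {q3,q6,q12} by δ(·,0) → {q3,q6} and {q12}.
Stable partition: {q3,q6} | {q7,q9} | {q1,q8} | {q4,q11} | {q5} | {q12} — 6 equivalence classes.
State q11 belongs to the block {q4,q11}, which has 2 states.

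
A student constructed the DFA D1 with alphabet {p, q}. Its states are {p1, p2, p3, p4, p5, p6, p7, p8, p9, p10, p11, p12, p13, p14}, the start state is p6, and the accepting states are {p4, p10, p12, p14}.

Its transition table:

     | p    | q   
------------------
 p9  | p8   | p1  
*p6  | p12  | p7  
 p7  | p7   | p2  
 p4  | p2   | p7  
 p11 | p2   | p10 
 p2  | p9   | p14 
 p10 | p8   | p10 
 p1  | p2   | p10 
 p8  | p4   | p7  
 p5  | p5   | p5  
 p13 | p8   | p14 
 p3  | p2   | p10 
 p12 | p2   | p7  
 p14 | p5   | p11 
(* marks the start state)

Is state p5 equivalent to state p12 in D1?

Reachable states from the start: {p1,p2,p4,p5,p6,p7,p8,p9,p10,p11,p12,p14}. Unreachable: {p3,p13} — drop them.
Start with accepting vs non-accepting: {p4,p10,p12,p14} | {p1,p2,p5,p6,p7,p8,p9,p11}.
Split {p4,p10,p12,p14} by δ(·,q) → {p4,p12,p14} and {p10}.
Split {p1,p2,p5,p6,p7,p8,p9,p11} by δ(·,p) → {p1,p2,p5,p7,p9,p11} and {p6,p8}.
On input p, block {p1,p2,p5,p7,p9,p11} splits into {p1,p2,p5,p7,p11} and {p9}.
Split {p1,p2,p5,p7,p11} by δ(·,p) → {p1,p5,p7,p11} and {p2}.
Refine {p4,p12,p14} on symbol p: members go to different blocks, giving {p4,p12} and {p14}.
Split {p1,p5,p7,p11} by δ(·,p) → {p1,p11} and {p5,p7}.
On input q, block {p5,p7} splits into {p5} and {p7}.
No further refinement is possible. Final partition (9 blocks): {p4,p12} | {p1,p11} | {p10} | {p6,p8} | {p9} | {p2} | {p14} | {p5} | {p7}.
p5 and p12 end up in different blocks, so they are distinguishable. For instance, the string 'ε' is accepted from only p12.

No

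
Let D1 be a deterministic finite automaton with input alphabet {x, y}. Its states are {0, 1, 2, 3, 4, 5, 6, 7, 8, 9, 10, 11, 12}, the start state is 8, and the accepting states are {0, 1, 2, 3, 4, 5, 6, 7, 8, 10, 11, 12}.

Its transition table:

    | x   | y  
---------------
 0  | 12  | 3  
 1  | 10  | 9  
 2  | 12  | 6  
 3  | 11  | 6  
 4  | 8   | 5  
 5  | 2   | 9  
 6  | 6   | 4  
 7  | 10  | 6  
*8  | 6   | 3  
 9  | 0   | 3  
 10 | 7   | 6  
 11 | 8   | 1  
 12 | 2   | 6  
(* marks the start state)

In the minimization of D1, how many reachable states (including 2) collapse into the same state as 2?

4

Every state is reachable, so we keep all 13.
Initial partition by acceptance: {0,1,2,3,4,5,6,7,8,10,11,12} | {9}.
On input y, block {0,1,2,3,4,5,6,7,8,10,11,12} splits into {0,2,3,4,6,7,8,10,11,12} and {1,5}.
Refine {0,2,3,4,6,7,8,10,11,12} on symbol y: members go to different blocks, giving {0,2,3,6,7,8,10,12} and {4,11}.
Refine {0,2,3,6,7,8,10,12} on symbol x: members go to different blocks, giving {0,2,6,7,8,10,12} and {3}.
Refine {0,2,6,7,8,10,12} on symbol y: members go to different blocks, giving {2,7,10,12} and {0,8} and {6}.
On input x, block {0,8} splits into {0} and {8}.
The partition is now stable with 8 blocks: {2,7,10,12} | {9} | {1,5} | {4,11} | {3} | {0} | {6} | {8}.
The equivalence class containing 2 is {2,7,10,12}, of size 4.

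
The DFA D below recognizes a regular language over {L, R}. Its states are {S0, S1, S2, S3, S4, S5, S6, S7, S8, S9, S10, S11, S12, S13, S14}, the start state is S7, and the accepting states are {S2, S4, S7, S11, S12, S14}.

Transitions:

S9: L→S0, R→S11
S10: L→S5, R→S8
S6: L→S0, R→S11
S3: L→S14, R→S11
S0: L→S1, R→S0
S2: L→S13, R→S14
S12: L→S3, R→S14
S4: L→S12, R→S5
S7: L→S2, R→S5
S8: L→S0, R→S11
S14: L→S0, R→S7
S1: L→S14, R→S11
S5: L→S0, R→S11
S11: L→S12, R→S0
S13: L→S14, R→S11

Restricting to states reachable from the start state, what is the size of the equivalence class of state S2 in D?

Reachable states from the start: {S0,S1,S2,S3,S5,S7,S11,S12,S13,S14}. Unreachable: {S4,S6,S8,S9,S10} — drop them.
P0 = {S2,S7,S11,S12,S14} | {S0,S1,S3,S5,S13}.
On input L, block {S2,S7,S11,S12,S14} splits into {S2,S12,S14} and {S7,S11}.
On input R, block {S2,S12,S14} splits into {S2,S12} and {S14}.
Refine {S0,S1,S3,S5,S13} on symbol L: members go to different blocks, giving {S1,S3,S13} and {S0,S5}.
On input L, block {S0,S5} splits into {S0} and {S5}.
Refine {S7,S11} on symbol R: members go to different blocks, giving {S7} and {S11}.
No further refinement is possible. Final partition (7 blocks): {S2,S12} | {S1,S3,S13} | {S7} | {S14} | {S0} | {S5} | {S11}.
The equivalence class containing S2 is {S2,S12}, of size 2.

2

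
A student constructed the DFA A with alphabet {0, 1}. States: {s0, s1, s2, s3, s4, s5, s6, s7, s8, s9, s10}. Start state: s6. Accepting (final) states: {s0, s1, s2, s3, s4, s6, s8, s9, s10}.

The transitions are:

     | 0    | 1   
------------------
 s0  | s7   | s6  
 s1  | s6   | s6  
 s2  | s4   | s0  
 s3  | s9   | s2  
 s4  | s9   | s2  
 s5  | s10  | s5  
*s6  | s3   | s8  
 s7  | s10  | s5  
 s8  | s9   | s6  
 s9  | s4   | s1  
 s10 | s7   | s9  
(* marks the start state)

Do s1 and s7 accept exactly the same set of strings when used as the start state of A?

No

Every state is reachable, so we keep all 11.
P0 = {s0,s1,s2,s3,s4,s6,s8,s9,s10} | {s5,s7}.
On input 0, block {s0,s1,s2,s3,s4,s6,s8,s9,s10} splits into {s1,s2,s3,s4,s6,s8,s9} and {s0,s10}.
Refine {s1,s2,s3,s4,s6,s8,s9} on symbol 1: members go to different blocks, giving {s1,s3,s4,s6,s8,s9} and {s2}.
Refine {s1,s3,s4,s6,s8,s9} on symbol 1: members go to different blocks, giving {s1,s6,s8,s9} and {s3,s4}.
Split {s1,s6,s8,s9} by δ(·,0) → {s1,s8} and {s6,s9}.
The partition is now stable with 6 blocks: {s1,s8} | {s5,s7} | {s0,s10} | {s2} | {s3,s4} | {s6,s9}.
s1 and s7 end up in different blocks, so they are distinguishable. For instance, the string 'ε' is accepted from only s1.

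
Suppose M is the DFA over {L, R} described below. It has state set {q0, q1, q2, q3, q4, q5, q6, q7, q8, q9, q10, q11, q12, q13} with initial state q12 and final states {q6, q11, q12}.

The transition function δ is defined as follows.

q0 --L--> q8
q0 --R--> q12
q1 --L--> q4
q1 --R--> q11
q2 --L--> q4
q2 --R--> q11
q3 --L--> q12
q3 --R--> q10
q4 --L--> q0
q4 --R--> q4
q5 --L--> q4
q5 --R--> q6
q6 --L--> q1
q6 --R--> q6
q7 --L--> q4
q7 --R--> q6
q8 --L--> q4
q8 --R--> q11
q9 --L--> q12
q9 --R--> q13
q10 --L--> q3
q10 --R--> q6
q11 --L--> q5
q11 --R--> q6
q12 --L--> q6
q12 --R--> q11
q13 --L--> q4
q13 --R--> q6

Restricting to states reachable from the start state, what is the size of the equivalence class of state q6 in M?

Reachable states from the start: {q0,q1,q4,q5,q6,q8,q11,q12}. Unreachable: {q2,q3,q7,q9,q10,q13} — drop them.
Initial partition by acceptance: {q6,q11,q12} | {q0,q1,q4,q5,q8}.
Refine {q6,q11,q12} on symbol L: members go to different blocks, giving {q6,q11} and {q12}.
Split {q0,q1,q4,q5,q8} by δ(·,R) → {q1,q5,q8} and {q0} and {q4}.
No further refinement is possible. Final partition (5 blocks): {q6,q11} | {q1,q5,q8} | {q12} | {q0} | {q4}.
The equivalence class containing q6 is {q6,q11}, of size 2.

2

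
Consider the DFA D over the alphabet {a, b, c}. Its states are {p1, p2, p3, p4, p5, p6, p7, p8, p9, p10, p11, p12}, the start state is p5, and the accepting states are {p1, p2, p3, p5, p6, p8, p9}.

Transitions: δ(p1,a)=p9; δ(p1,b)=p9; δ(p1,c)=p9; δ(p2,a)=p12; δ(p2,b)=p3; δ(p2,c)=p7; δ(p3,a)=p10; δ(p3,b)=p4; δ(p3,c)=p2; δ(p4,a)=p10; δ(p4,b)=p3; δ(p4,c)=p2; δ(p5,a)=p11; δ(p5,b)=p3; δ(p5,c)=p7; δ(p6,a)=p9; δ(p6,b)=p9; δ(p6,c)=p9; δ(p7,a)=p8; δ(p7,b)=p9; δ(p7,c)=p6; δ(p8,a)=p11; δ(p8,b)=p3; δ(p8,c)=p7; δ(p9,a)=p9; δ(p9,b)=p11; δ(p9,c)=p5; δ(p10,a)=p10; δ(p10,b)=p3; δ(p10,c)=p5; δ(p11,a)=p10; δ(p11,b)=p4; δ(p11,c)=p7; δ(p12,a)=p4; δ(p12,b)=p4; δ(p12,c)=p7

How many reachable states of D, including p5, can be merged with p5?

First remove the unreachable states {p1}; 11 states remain.
P0 = {p2,p3,p5,p6,p8,p9} | {p4,p7,p10,p11,p12}.
On input a, block {p2,p3,p5,p6,p8,p9} splits into {p2,p3,p5,p8} and {p6,p9}.
Refine {p2,p3,p5,p8} on symbol b: members go to different blocks, giving {p2,p5,p8} and {p3}.
On input a, block {p4,p7,p10,p11,p12} splits into {p4,p10,p11,p12} and {p7}.
Refine {p4,p10,p11,p12} on symbol b: members go to different blocks, giving {p4,p10} and {p11,p12}.
On input b, block {p6,p9} splits into {p6} and {p9}.
Stable partition: {p2,p5,p8} | {p4,p10} | {p6} | {p3} | {p7} | {p11,p12} | {p9} — 7 equivalence classes.
State p5 belongs to the block {p2,p5,p8}, which has 3 states.

3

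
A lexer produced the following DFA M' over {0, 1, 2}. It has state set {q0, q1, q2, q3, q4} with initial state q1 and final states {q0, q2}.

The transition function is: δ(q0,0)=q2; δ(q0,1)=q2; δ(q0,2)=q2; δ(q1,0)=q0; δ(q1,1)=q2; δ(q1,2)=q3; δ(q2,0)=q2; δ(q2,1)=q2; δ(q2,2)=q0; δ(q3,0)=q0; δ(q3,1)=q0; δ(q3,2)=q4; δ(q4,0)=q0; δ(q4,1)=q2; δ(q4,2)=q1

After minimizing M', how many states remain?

2

Start with accepting vs non-accepting: {q0,q2} | {q1,q3,q4}.
No further refinement is possible. Final partition (2 blocks): {q0,q2} | {q1,q3,q4}.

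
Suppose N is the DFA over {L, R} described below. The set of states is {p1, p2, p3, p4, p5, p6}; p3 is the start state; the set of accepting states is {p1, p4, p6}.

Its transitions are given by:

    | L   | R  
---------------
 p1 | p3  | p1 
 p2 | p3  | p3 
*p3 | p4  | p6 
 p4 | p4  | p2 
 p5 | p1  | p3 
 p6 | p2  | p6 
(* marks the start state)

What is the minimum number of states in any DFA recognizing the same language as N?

Reachable states from the start: {p2,p3,p4,p6}. Unreachable: {p1,p5} — drop them.
Initial partition by acceptance: {p4,p6} | {p2,p3}.
Split {p4,p6} by δ(·,L) → {p4} and {p6}.
Refine {p2,p3} on symbol L: members go to different blocks, giving {p2} and {p3}.
No further refinement is possible. Final partition (4 blocks): {p4} | {p2} | {p6} | {p3}.

4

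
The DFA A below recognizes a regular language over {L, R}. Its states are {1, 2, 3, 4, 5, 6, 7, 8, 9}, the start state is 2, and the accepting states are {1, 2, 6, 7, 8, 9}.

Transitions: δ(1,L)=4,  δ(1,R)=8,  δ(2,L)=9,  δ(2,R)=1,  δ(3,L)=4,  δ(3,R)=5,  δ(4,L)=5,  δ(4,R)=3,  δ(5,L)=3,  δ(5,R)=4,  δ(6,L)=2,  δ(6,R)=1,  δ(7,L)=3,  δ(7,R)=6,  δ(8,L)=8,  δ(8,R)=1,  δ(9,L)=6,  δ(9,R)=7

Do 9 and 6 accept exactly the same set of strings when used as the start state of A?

Yes

Every state is reachable, so we keep all 9.
P0 = {1,2,6,7,8,9} | {3,4,5}.
Refine {1,2,6,7,8,9} on symbol L: members go to different blocks, giving {2,6,8,9} and {1,7}.
The partition is now stable with 3 blocks: {2,6,8,9} | {3,4,5} | {1,7}.
9 and 6 lie in the same block of the stable partition, so they are equivalent — no string distinguishes them.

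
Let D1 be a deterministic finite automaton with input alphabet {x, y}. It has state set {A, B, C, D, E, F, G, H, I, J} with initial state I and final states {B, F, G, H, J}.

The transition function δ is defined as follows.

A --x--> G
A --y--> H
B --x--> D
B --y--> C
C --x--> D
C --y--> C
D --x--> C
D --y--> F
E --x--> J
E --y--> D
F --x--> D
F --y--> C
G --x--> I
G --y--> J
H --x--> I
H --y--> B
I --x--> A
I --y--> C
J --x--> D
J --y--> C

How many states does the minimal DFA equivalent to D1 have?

6

First remove the unreachable states {E}; 9 states remain.
Initial partition by acceptance: {B,F,G,H,J} | {A,C,D,I}.
Split {B,F,G,H,J} by δ(·,y) → {B,F,J} and {G,H}.
On input x, block {A,C,D,I} splits into {C,D,I} and {A}.
On input x, block {C,D,I} splits into {C,D} and {I}.
Split {C,D} by δ(·,y) → {C} and {D}.
The partition is now stable with 6 blocks: {B,F,J} | {C} | {G,H} | {A} | {I} | {D}.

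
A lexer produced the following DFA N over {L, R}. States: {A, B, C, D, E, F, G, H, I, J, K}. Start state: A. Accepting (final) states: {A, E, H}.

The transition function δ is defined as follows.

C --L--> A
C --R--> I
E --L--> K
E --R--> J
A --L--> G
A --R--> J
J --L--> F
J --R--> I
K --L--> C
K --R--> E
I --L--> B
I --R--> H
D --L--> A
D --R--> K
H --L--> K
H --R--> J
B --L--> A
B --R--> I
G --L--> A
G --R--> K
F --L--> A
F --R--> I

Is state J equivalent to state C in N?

First remove the unreachable states {D}; 10 states remain.
Start with accepting vs non-accepting: {A,E,H} | {B,C,F,G,I,J,K}.
On input L, block {B,C,F,G,I,J,K} splits into {B,C,F,G} and {I,J,K}.
Refine {A,E,H} on symbol L: members go to different blocks, giving {E,H} and {A}.
Split {I,J,K} by δ(·,R) → {I,K} and {J}.
The partition is now stable with 5 blocks: {E,H} | {B,C,F,G} | {I,K} | {A} | {J}.
J and C end up in different blocks, so they are distinguishable. For instance, the string 'L' is accepted from only C.

No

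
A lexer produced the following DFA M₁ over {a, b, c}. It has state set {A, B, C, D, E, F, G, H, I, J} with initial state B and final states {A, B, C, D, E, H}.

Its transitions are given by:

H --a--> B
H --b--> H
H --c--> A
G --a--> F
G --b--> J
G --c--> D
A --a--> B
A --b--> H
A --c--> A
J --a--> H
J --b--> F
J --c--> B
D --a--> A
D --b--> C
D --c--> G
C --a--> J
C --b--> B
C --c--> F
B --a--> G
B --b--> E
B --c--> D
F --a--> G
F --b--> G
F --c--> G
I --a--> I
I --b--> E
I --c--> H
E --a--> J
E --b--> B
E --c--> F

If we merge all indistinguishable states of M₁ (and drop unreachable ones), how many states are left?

7

Reachable states from the start: {A,B,C,D,E,F,G,H,J}. Unreachable: {I} — drop them.
P0 = {A,B,C,D,E,H} | {F,G,J}.
On input a, block {A,B,C,D,E,H} splits into {A,D,H} and {B,C,E}.
Split {A,D,H} by δ(·,a) → {A,H} and {D}.
Refine {F,G,J} on symbol a: members go to different blocks, giving {F,G} and {J}.
Refine {F,G} on symbol b: members go to different blocks, giving {F} and {G}.
On input a, block {B,C,E} splits into {C,E} and {B}.
The partition is now stable with 7 blocks: {A,H} | {F} | {C,E} | {D} | {J} | {G} | {B}.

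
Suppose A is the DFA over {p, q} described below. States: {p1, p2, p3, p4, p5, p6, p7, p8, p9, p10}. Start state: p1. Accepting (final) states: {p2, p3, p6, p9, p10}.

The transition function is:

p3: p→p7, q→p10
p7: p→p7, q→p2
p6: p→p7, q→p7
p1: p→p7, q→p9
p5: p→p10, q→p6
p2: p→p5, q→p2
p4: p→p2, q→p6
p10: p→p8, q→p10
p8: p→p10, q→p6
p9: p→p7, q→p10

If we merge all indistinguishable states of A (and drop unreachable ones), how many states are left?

6

Reachable states from the start: {p1,p2,p5,p6,p7,p8,p9,p10}. Unreachable: {p3,p4} — drop them.
Initial partition by acceptance: {p2,p6,p9,p10} | {p1,p5,p7,p8}.
Refine {p2,p6,p9,p10} on symbol q: members go to different blocks, giving {p2,p9,p10} and {p6}.
Refine {p1,p5,p7,p8} on symbol p: members go to different blocks, giving {p1,p7} and {p5,p8}.
On input p, block {p2,p9,p10} splits into {p2,p10} and {p9}.
Split {p1,p7} by δ(·,q) → {p1} and {p7}.
No further refinement is possible. Final partition (6 blocks): {p2,p10} | {p1} | {p6} | {p5,p8} | {p9} | {p7}.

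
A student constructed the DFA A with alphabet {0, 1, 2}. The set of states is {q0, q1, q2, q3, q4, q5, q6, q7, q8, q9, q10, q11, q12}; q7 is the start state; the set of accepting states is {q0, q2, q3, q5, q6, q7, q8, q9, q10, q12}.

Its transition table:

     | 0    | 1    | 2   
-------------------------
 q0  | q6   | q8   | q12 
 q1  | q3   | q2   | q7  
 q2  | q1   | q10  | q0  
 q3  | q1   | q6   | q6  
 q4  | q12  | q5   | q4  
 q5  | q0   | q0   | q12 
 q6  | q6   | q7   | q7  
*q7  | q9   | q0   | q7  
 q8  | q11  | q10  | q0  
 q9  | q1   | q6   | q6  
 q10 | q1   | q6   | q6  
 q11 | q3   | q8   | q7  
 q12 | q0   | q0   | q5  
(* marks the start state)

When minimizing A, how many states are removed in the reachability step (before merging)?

No path from q7 leads to q4; the other 12 states are all reachable.

1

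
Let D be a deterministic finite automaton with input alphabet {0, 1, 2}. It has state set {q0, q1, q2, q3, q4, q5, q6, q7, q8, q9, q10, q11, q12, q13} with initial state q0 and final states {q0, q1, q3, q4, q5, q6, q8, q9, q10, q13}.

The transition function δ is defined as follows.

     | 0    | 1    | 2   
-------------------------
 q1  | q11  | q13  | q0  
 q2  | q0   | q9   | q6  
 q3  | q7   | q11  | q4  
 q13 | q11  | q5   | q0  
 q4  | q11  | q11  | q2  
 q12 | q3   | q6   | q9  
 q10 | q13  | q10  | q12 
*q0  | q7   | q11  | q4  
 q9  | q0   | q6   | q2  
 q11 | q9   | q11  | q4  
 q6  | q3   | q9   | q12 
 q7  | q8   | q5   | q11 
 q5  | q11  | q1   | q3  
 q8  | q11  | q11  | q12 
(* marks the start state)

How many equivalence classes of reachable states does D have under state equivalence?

7

States {q10} cannot be reached from the start state, so discard them.
P0 = {q0,q1,q3,q4,q5,q6,q8,q9,q13} | {q2,q7,q11,q12}.
Refine {q0,q1,q3,q4,q5,q6,q8,q9,q13} on symbol 0: members go to different blocks, giving {q0,q1,q3,q4,q5,q8,q13} and {q6,q9}.
Refine {q0,q1,q3,q4,q5,q8,q13} on symbol 1: members go to different blocks, giving {q0,q3,q4,q8} and {q1,q5,q13}.
On input 2, block {q0,q3,q4,q8} splits into {q0,q3} and {q4,q8}.
On input 0, block {q2,q7,q11,q12} splits into {q2,q12} and {q7} and {q11}.
The partition is now stable with 7 blocks: {q0,q3} | {q2,q12} | {q6,q9} | {q1,q5,q13} | {q4,q8} | {q7} | {q11}.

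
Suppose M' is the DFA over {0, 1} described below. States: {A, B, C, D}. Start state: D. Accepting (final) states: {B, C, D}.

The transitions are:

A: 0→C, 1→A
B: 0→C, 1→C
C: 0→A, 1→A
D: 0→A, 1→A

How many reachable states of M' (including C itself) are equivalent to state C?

First remove the unreachable states {B}; 3 states remain.
P0 = {C,D} | {A}.
Stable partition: {C,D} | {A} — 2 equivalence classes.
State C belongs to the block {C,D}, which has 2 states.

2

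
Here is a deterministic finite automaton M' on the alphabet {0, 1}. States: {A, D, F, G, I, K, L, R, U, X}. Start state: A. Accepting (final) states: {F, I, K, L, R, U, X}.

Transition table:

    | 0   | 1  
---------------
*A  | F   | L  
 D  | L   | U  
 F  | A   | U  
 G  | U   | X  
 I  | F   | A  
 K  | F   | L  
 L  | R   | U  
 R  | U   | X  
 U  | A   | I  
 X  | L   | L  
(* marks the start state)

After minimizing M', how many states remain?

7

First remove the unreachable states {D,G,K}; 7 states remain.
Initial partition by acceptance: {F,I,L,R,U,X} | {A}.
Split {F,I,L,R,U,X} by δ(·,0) → {I,L,R,X} and {F,U}.
Refine {I,L,R,X} on symbol 0: members go to different blocks, giving {I,R} and {L,X}.
Split {I,R} by δ(·,1) → {I} and {R}.
Split {F,U} by δ(·,1) → {F} and {U}.
Split {L,X} by δ(·,0) → {L} and {X}.
No further refinement is possible. Final partition (7 blocks): {I} | {A} | {F} | {L} | {R} | {U} | {X}.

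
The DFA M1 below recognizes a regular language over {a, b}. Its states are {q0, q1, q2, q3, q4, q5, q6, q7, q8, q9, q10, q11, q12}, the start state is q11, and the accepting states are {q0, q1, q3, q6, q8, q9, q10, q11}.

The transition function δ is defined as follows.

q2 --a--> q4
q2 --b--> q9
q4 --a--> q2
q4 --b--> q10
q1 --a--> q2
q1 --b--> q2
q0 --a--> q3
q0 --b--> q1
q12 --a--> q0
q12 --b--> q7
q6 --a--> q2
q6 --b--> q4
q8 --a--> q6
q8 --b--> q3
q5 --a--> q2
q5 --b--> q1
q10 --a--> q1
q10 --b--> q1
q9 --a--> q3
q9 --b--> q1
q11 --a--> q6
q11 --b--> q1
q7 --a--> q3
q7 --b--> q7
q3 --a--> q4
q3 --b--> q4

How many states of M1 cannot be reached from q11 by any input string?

5

BFS from q11 reaches {q1, q2, q3, q4, q6, q9, q10, q11}; the 5 state(s) q0, q5, q7, q8, q12 are never visited.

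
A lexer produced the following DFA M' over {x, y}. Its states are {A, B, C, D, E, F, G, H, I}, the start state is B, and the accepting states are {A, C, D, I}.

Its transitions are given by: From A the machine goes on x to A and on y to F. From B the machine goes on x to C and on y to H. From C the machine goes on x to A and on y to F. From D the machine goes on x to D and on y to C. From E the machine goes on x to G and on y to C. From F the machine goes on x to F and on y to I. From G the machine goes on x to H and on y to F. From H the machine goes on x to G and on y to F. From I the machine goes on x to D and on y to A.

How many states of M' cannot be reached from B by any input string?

BFS from B reaches {A, B, C, D, F, G, H, I}; the 1 state(s) E are never visited.

1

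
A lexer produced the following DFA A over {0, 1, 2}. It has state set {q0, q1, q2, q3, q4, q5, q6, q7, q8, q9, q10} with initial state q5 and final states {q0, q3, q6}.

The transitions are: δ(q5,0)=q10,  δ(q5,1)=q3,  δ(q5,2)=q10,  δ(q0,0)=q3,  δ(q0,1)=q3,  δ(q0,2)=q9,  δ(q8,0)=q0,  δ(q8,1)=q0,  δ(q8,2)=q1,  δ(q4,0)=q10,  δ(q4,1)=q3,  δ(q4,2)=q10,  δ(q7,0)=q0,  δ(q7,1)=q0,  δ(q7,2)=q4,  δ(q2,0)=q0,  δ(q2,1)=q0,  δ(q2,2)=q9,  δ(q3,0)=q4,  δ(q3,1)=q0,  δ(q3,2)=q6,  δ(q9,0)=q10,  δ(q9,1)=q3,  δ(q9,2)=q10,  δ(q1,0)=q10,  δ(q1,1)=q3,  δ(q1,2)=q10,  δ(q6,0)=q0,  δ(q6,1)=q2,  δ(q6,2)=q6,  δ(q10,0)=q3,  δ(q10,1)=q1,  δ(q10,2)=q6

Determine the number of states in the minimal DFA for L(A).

States {q7,q8} cannot be reached from the start state, so discard them.
P0 = {q0,q3,q6} | {q1,q2,q4,q5,q9,q10}.
On input 0, block {q0,q3,q6} splits into {q0,q6} and {q3}.
Refine {q0,q6} on symbol 0: members go to different blocks, giving {q0} and {q6}.
Split {q1,q2,q4,q5,q9,q10} by δ(·,0) → {q1,q4,q5,q9} and {q2} and {q10}.
The partition is now stable with 6 blocks: {q0} | {q1,q4,q5,q9} | {q3} | {q6} | {q2} | {q10}.

6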